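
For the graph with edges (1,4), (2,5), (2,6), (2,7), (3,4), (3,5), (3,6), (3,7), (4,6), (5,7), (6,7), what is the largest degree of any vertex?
4 (attained at vertices 3, 6, 7)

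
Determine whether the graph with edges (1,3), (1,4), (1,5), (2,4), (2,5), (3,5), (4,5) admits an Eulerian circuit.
No (2 vertices have odd degree: {1, 4}; Eulerian circuit requires 0)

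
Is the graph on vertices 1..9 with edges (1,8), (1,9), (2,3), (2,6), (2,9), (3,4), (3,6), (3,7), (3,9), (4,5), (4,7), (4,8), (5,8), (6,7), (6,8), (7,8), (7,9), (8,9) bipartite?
No (odd cycle of length 3: 8 -> 1 -> 9 -> 8)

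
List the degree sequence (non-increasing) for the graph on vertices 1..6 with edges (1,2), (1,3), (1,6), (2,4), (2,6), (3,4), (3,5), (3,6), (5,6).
[4, 4, 3, 3, 2, 2] (degrees: deg(1)=3, deg(2)=3, deg(3)=4, deg(4)=2, deg(5)=2, deg(6)=4)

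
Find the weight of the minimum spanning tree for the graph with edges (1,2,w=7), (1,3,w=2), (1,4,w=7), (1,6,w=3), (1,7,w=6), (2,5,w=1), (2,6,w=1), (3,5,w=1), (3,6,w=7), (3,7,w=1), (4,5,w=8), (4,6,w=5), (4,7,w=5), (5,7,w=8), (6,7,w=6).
11 (MST edges: (1,3,w=2), (2,5,w=1), (2,6,w=1), (3,5,w=1), (3,7,w=1), (4,7,w=5); sum of weights 2 + 1 + 1 + 1 + 1 + 5 = 11)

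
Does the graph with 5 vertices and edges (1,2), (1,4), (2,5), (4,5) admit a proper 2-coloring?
Yes. Partition: {1, 3, 5}, {2, 4}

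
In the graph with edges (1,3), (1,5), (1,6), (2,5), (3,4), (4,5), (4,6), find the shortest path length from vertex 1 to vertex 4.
2 (path: 1 -> 3 -> 4, 2 edges)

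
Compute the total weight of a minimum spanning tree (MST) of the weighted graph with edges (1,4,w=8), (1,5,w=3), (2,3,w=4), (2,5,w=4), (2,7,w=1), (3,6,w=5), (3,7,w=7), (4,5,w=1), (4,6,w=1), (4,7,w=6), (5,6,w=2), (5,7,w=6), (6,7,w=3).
13 (MST edges: (1,5,w=3), (2,3,w=4), (2,7,w=1), (4,5,w=1), (4,6,w=1), (6,7,w=3); sum of weights 3 + 4 + 1 + 1 + 1 + 3 = 13)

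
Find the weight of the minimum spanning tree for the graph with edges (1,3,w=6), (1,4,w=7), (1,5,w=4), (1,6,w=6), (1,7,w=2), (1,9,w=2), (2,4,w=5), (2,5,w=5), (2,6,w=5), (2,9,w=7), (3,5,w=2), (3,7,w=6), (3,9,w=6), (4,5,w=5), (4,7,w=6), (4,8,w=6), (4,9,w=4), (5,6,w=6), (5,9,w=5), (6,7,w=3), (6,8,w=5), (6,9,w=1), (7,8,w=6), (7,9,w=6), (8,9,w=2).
22 (MST edges: (1,5,w=4), (1,7,w=2), (1,9,w=2), (2,5,w=5), (3,5,w=2), (4,9,w=4), (6,9,w=1), (8,9,w=2); sum of weights 4 + 2 + 2 + 5 + 2 + 4 + 1 + 2 = 22)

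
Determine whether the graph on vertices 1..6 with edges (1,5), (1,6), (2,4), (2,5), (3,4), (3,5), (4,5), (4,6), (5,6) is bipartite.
No (odd cycle of length 3: 6 -> 1 -> 5 -> 6)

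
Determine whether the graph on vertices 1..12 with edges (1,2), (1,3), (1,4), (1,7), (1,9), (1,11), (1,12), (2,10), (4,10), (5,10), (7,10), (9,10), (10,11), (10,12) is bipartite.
Yes. Partition: {1, 6, 8, 10}, {2, 3, 4, 5, 7, 9, 11, 12}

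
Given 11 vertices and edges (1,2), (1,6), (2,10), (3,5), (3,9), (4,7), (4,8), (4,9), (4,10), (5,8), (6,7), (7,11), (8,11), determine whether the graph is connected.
Yes (BFS from 1 visits [1, 2, 6, 10, 7, 4, 11, 8, 9, 5, 3] — all 11 vertices reached)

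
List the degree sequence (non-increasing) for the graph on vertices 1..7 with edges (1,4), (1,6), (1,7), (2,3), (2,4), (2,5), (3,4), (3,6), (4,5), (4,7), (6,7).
[5, 3, 3, 3, 3, 3, 2] (degrees: deg(1)=3, deg(2)=3, deg(3)=3, deg(4)=5, deg(5)=2, deg(6)=3, deg(7)=3)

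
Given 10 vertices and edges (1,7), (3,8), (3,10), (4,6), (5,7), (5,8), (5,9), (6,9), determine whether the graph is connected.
No, it has 2 components: {1, 3, 4, 5, 6, 7, 8, 9, 10}, {2}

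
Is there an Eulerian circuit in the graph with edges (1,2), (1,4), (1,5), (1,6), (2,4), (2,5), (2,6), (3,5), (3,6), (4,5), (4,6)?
Yes (the graph is connected and all 6 vertices have even degree)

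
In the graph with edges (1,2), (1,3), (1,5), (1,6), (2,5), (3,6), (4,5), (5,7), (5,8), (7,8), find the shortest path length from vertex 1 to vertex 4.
2 (path: 1 -> 5 -> 4, 2 edges)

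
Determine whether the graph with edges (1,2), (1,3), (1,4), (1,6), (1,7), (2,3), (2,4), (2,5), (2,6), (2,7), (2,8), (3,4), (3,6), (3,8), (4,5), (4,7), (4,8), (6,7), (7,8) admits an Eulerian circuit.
No (4 vertices have odd degree: {1, 2, 3, 7}; Eulerian circuit requires 0)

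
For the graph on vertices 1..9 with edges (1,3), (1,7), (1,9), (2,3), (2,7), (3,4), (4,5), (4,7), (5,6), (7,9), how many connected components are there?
2 (components: {1, 2, 3, 4, 5, 6, 7, 9}, {8})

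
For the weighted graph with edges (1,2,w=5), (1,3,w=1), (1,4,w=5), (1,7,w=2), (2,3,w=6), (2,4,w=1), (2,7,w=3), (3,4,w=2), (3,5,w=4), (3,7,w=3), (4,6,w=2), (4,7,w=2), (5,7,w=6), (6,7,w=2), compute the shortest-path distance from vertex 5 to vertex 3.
4 (path: 5 -> 3; weights 4 = 4)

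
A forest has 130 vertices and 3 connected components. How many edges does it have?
127 (Each of the 3 component trees on V_i vertices has V_i - 1 edges; summing gives V - C = 130 - 3 = 127)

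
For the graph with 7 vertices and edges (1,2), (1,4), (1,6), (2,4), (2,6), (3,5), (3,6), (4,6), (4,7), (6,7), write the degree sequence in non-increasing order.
[5, 4, 3, 3, 2, 2, 1] (degrees: deg(1)=3, deg(2)=3, deg(3)=2, deg(4)=4, deg(5)=1, deg(6)=5, deg(7)=2)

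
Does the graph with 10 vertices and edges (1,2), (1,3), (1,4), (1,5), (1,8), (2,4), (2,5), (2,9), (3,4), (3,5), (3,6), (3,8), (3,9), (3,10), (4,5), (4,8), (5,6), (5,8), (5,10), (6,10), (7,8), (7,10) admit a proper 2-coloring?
No (odd cycle of length 3: 3 -> 1 -> 8 -> 3)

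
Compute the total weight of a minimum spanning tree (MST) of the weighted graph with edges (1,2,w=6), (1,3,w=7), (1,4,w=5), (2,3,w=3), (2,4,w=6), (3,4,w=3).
11 (MST edges: (1,4,w=5), (2,3,w=3), (3,4,w=3); sum of weights 5 + 3 + 3 = 11)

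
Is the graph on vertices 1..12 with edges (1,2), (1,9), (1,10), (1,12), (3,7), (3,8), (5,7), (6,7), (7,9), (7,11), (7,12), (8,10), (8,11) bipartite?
Yes. Partition: {1, 4, 7, 8}, {2, 3, 5, 6, 9, 10, 11, 12}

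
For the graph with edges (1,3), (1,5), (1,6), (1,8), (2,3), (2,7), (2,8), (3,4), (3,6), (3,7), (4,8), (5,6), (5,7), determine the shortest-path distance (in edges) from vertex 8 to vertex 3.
2 (path: 8 -> 1 -> 3, 2 edges)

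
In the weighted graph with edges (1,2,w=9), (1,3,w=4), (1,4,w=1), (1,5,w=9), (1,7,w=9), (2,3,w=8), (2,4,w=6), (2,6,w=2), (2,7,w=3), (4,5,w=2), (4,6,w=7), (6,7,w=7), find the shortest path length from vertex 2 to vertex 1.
7 (path: 2 -> 4 -> 1; weights 6 + 1 = 7)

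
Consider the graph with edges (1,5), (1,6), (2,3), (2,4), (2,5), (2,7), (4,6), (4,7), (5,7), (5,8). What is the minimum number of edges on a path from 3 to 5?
2 (path: 3 -> 2 -> 5, 2 edges)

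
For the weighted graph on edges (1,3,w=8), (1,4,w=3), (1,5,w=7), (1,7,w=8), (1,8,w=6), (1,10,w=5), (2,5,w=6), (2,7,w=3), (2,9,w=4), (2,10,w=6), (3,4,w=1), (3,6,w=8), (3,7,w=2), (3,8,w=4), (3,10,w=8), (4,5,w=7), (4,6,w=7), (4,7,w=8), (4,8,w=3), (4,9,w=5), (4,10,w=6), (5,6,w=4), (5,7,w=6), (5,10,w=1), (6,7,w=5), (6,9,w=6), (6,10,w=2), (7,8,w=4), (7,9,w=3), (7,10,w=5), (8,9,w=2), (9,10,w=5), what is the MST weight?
22 (MST edges: (1,4,w=3), (1,10,w=5), (2,7,w=3), (3,4,w=1), (3,7,w=2), (4,8,w=3), (5,10,w=1), (6,10,w=2), (8,9,w=2); sum of weights 3 + 5 + 3 + 1 + 2 + 3 + 1 + 2 + 2 = 22)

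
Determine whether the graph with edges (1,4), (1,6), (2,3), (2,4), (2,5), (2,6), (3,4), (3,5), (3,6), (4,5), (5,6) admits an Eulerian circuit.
Yes (the graph is connected and all 6 vertices have even degree)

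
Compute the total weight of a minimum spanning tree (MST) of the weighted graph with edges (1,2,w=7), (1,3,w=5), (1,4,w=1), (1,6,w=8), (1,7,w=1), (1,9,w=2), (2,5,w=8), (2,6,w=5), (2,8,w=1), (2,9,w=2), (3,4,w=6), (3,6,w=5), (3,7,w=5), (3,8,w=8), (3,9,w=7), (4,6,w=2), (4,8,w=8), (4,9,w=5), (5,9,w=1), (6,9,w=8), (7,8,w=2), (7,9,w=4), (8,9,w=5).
15 (MST edges: (1,3,w=5), (1,4,w=1), (1,7,w=1), (1,9,w=2), (2,8,w=1), (2,9,w=2), (4,6,w=2), (5,9,w=1); sum of weights 5 + 1 + 1 + 2 + 1 + 2 + 2 + 1 = 15)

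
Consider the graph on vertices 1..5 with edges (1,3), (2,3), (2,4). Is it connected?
No, it has 2 components: {1, 2, 3, 4}, {5}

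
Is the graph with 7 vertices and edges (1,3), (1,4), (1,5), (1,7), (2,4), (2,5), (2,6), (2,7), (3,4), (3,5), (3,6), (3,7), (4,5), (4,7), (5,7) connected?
Yes (BFS from 1 visits [1, 3, 4, 5, 7, 6, 2] — all 7 vertices reached)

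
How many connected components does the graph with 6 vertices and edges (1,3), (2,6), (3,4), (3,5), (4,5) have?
2 (components: {1, 3, 4, 5}, {2, 6})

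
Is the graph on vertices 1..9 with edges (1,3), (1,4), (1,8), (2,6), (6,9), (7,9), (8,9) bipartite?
Yes. Partition: {1, 2, 5, 9}, {3, 4, 6, 7, 8}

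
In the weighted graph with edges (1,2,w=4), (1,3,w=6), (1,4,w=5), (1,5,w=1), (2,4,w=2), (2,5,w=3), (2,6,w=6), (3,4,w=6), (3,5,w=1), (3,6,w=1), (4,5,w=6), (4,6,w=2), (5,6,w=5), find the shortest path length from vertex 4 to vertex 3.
3 (path: 4 -> 6 -> 3; weights 2 + 1 = 3)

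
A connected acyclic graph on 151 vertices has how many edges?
150 (A tree on V vertices has V - 1 edges, so 151 - 1 = 150)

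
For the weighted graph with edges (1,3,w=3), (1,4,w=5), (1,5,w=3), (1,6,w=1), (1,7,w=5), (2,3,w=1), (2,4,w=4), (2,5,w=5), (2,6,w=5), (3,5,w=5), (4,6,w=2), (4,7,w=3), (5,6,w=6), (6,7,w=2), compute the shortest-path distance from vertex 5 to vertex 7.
6 (path: 5 -> 1 -> 6 -> 7; weights 3 + 1 + 2 = 6)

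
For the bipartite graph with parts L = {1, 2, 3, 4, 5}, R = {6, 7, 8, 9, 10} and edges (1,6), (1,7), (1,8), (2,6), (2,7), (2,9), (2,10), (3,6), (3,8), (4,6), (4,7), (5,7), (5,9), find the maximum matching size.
5 (matching: (1,8), (2,10), (3,6), (4,7), (5,9); upper bound min(|L|,|R|) = min(5,5) = 5)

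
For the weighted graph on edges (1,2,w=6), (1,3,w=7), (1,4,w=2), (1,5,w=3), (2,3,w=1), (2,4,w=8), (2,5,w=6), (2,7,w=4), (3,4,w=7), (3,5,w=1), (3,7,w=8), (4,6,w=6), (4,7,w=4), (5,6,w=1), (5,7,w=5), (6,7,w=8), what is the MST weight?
12 (MST edges: (1,4,w=2), (1,5,w=3), (2,3,w=1), (2,7,w=4), (3,5,w=1), (5,6,w=1); sum of weights 2 + 3 + 1 + 4 + 1 + 1 = 12)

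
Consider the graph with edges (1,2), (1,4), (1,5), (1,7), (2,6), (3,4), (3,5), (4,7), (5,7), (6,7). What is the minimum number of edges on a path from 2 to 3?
3 (path: 2 -> 1 -> 4 -> 3, 3 edges)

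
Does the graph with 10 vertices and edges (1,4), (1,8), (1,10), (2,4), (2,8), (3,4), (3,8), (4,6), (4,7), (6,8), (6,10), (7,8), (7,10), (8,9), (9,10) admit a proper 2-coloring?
Yes. Partition: {1, 2, 3, 5, 6, 7, 9}, {4, 8, 10}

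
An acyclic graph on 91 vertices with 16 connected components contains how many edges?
75 (Each of the 16 component trees on V_i vertices has V_i - 1 edges; summing gives V - C = 91 - 16 = 75)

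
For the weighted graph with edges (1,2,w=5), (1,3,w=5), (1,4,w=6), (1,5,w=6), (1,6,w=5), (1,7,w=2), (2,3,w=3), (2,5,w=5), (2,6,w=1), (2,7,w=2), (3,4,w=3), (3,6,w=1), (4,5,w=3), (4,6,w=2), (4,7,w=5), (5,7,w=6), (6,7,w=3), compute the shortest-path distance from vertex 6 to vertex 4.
2 (path: 6 -> 4; weights 2 = 2)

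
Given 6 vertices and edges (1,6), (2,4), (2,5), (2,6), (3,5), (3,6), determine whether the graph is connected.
Yes (BFS from 1 visits [1, 6, 2, 3, 4, 5] — all 6 vertices reached)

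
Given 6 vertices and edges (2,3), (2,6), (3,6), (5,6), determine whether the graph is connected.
No, it has 3 components: {1}, {2, 3, 5, 6}, {4}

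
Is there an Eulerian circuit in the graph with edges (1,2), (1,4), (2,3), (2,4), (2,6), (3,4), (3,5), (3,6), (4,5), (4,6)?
No (2 vertices have odd degree: {4, 6}; Eulerian circuit requires 0)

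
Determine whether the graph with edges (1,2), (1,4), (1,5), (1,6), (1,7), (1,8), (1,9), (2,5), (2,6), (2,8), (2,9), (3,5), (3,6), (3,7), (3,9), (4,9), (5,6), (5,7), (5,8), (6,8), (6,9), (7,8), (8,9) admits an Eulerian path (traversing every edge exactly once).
Yes (the graph is connected and exactly 2 vertices have odd degree: {1, 2}; any Eulerian path must start and end at those)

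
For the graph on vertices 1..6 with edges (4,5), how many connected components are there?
5 (components: {1}, {2}, {3}, {4, 5}, {6})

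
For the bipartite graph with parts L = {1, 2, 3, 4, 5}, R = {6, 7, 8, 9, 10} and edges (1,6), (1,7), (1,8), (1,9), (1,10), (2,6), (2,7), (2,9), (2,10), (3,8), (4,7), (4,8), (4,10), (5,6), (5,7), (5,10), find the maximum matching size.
5 (matching: (1,10), (2,9), (3,8), (4,7), (5,6); upper bound min(|L|,|R|) = min(5,5) = 5)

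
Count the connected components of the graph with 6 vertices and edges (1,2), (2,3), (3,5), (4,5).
2 (components: {1, 2, 3, 4, 5}, {6})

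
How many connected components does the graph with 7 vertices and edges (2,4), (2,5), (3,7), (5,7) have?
3 (components: {1}, {2, 3, 4, 5, 7}, {6})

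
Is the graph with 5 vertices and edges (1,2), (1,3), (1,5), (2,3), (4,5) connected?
Yes (BFS from 1 visits [1, 2, 3, 5, 4] — all 5 vertices reached)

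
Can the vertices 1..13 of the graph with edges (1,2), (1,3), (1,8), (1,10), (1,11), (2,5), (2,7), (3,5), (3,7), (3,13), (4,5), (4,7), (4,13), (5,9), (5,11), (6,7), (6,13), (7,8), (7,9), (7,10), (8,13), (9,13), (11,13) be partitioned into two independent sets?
Yes. Partition: {1, 5, 7, 12, 13}, {2, 3, 4, 6, 8, 9, 10, 11}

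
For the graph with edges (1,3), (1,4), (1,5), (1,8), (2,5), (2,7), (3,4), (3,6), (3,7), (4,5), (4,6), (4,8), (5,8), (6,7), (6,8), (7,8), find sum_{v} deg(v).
32 (handshake: sum of degrees = 2|E| = 2 x 16 = 32)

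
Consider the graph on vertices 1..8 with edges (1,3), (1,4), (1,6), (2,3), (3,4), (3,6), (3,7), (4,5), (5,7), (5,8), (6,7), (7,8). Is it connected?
Yes (BFS from 1 visits [1, 3, 4, 6, 2, 7, 5, 8] — all 8 vertices reached)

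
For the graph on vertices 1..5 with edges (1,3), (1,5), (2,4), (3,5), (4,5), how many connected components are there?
1 (components: {1, 2, 3, 4, 5})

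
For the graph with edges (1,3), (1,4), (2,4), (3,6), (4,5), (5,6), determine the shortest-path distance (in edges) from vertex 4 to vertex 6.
2 (path: 4 -> 5 -> 6, 2 edges)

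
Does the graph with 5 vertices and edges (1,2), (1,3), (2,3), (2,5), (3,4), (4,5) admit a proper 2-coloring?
No (odd cycle of length 3: 2 -> 1 -> 3 -> 2)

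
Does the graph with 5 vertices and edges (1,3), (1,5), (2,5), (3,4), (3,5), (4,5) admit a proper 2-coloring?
No (odd cycle of length 3: 3 -> 1 -> 5 -> 3)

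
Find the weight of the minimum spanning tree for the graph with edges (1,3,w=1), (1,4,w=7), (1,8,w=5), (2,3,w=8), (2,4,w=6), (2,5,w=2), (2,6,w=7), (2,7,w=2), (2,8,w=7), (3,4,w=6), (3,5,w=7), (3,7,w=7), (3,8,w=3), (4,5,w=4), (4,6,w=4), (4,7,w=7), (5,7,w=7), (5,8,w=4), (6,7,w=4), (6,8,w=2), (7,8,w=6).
18 (MST edges: (1,3,w=1), (2,5,w=2), (2,7,w=2), (3,8,w=3), (4,5,w=4), (4,6,w=4), (6,8,w=2); sum of weights 1 + 2 + 2 + 3 + 4 + 4 + 2 = 18)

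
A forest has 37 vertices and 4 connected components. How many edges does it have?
33 (Each of the 4 component trees on V_i vertices has V_i - 1 edges; summing gives V - C = 37 - 4 = 33)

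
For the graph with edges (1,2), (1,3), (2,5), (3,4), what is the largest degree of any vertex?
2 (attained at vertices 1, 2, 3)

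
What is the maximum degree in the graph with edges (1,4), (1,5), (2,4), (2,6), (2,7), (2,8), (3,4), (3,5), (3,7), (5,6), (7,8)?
4 (attained at vertex 2)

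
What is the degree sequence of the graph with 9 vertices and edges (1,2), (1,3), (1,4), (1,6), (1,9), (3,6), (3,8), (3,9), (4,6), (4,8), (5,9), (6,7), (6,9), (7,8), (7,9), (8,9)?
[6, 5, 5, 4, 4, 3, 3, 1, 1] (degrees: deg(1)=5, deg(2)=1, deg(3)=4, deg(4)=3, deg(5)=1, deg(6)=5, deg(7)=3, deg(8)=4, deg(9)=6)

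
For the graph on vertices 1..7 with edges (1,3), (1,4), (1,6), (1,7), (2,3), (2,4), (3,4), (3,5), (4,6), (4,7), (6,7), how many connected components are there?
1 (components: {1, 2, 3, 4, 5, 6, 7})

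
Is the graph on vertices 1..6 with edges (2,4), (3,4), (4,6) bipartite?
Yes. Partition: {1, 2, 3, 5, 6}, {4}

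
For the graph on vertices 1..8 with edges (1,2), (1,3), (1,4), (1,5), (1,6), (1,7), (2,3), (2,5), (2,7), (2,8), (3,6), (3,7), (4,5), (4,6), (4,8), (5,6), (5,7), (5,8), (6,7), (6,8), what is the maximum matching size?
4 (matching: (1,4), (2,3), (5,7), (6,8); upper bound floor(n/2) = floor(8/2) = 4)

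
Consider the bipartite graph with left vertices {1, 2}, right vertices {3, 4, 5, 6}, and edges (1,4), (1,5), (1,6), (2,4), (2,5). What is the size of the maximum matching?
2 (matching: (1,6), (2,5); upper bound min(|L|,|R|) = min(2,4) = 2)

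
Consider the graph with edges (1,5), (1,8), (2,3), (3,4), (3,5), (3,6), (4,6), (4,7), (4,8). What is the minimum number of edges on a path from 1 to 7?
3 (path: 1 -> 8 -> 4 -> 7, 3 edges)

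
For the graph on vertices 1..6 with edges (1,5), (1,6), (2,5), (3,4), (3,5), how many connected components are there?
1 (components: {1, 2, 3, 4, 5, 6})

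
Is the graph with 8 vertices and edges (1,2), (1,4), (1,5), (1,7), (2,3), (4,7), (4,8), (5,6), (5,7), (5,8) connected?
Yes (BFS from 1 visits [1, 2, 4, 5, 7, 3, 8, 6] — all 8 vertices reached)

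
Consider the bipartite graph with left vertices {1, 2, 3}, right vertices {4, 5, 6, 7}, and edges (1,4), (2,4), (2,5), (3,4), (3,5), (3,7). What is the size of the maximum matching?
3 (matching: (1,4), (2,5), (3,7); upper bound min(|L|,|R|) = min(3,4) = 3)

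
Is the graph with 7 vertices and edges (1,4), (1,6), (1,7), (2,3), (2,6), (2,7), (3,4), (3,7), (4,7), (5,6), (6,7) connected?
Yes (BFS from 1 visits [1, 4, 6, 7, 3, 2, 5] — all 7 vertices reached)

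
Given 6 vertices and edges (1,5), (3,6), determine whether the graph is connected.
No, it has 4 components: {1, 5}, {2}, {3, 6}, {4}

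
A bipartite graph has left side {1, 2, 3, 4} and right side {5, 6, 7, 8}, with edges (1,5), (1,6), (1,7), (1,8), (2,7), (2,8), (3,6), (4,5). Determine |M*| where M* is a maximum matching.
4 (matching: (1,8), (2,7), (3,6), (4,5); upper bound min(|L|,|R|) = min(4,4) = 4)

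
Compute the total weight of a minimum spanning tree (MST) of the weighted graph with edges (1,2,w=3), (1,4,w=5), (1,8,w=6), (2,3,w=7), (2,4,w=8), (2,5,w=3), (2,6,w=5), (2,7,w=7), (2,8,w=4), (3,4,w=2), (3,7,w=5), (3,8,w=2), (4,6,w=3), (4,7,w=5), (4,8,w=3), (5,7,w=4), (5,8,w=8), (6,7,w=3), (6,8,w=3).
20 (MST edges: (1,2,w=3), (2,5,w=3), (2,8,w=4), (3,4,w=2), (3,8,w=2), (4,6,w=3), (6,7,w=3); sum of weights 3 + 3 + 4 + 2 + 2 + 3 + 3 = 20)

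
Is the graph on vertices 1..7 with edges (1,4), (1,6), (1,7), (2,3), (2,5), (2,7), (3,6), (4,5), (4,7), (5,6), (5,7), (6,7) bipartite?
No (odd cycle of length 3: 4 -> 1 -> 7 -> 4)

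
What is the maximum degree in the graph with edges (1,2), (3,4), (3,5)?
2 (attained at vertex 3)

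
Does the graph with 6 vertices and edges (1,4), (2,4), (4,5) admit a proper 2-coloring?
Yes. Partition: {1, 2, 3, 5, 6}, {4}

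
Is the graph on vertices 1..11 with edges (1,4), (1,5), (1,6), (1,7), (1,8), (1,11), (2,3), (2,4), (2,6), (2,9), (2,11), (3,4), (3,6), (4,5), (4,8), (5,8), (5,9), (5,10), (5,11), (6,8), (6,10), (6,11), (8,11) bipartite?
No (odd cycle of length 3: 6 -> 1 -> 11 -> 6)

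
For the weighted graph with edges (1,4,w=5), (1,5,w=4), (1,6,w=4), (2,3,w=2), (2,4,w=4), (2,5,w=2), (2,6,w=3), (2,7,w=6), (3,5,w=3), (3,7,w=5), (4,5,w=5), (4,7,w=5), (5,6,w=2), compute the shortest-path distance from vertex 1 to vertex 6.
4 (path: 1 -> 6; weights 4 = 4)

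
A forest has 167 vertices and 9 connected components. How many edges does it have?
158 (Each of the 9 component trees on V_i vertices has V_i - 1 edges; summing gives V - C = 167 - 9 = 158)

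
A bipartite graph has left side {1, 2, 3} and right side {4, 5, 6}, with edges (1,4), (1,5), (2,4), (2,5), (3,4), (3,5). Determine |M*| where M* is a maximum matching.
2 (matching: (1,5), (2,4); upper bound min(|L|,|R|) = min(3,3) = 3)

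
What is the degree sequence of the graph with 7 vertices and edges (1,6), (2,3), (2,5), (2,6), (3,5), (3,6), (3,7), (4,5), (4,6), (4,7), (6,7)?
[5, 4, 3, 3, 3, 3, 1] (degrees: deg(1)=1, deg(2)=3, deg(3)=4, deg(4)=3, deg(5)=3, deg(6)=5, deg(7)=3)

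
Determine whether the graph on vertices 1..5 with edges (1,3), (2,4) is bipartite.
Yes. Partition: {1, 2, 5}, {3, 4}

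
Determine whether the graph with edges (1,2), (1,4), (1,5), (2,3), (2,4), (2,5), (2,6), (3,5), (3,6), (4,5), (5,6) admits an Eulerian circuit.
No (6 vertices have odd degree: {1, 2, 3, 4, 5, 6}; Eulerian circuit requires 0)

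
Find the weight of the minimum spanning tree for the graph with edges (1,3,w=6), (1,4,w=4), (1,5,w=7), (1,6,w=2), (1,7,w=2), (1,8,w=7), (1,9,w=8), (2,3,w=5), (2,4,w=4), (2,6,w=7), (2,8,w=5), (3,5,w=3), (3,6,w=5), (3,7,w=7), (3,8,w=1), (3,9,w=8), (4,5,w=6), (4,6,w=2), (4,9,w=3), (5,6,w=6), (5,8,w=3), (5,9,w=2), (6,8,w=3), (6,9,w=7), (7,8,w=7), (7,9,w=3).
19 (MST edges: (1,6,w=2), (1,7,w=2), (2,4,w=4), (3,5,w=3), (3,8,w=1), (4,6,w=2), (4,9,w=3), (5,9,w=2); sum of weights 2 + 2 + 4 + 3 + 1 + 2 + 3 + 2 = 19)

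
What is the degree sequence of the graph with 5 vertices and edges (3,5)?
[1, 1, 0, 0, 0] (degrees: deg(1)=0, deg(2)=0, deg(3)=1, deg(4)=0, deg(5)=1)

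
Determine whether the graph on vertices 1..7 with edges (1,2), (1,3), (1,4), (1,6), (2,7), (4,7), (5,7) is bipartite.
Yes. Partition: {1, 7}, {2, 3, 4, 5, 6}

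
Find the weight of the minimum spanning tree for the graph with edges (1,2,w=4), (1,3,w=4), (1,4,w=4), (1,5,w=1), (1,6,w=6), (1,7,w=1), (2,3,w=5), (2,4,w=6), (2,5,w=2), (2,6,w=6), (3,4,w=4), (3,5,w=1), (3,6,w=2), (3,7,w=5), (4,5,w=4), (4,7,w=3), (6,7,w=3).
10 (MST edges: (1,5,w=1), (1,7,w=1), (2,5,w=2), (3,5,w=1), (3,6,w=2), (4,7,w=3); sum of weights 1 + 1 + 2 + 1 + 2 + 3 = 10)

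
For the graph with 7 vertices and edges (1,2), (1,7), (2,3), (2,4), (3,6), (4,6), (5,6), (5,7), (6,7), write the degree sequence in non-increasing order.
[4, 3, 3, 2, 2, 2, 2] (degrees: deg(1)=2, deg(2)=3, deg(3)=2, deg(4)=2, deg(5)=2, deg(6)=4, deg(7)=3)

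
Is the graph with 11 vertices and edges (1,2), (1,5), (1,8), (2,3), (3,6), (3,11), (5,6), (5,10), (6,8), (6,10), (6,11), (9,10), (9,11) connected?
No, it has 3 components: {1, 2, 3, 5, 6, 8, 9, 10, 11}, {4}, {7}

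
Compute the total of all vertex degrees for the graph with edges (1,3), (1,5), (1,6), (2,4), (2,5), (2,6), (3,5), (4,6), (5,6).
18 (handshake: sum of degrees = 2|E| = 2 x 9 = 18)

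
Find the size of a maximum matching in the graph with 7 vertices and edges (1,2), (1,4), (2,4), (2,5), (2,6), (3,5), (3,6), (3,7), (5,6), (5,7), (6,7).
3 (matching: (1,2), (3,7), (5,6); upper bound floor(n/2) = floor(7/2) = 3)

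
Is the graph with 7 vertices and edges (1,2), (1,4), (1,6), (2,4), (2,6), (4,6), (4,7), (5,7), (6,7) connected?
No, it has 2 components: {1, 2, 4, 5, 6, 7}, {3}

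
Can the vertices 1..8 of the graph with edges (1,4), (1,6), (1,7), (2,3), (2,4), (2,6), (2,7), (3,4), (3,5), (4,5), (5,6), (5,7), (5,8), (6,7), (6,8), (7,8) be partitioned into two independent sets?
No (odd cycle of length 3: 7 -> 1 -> 6 -> 7)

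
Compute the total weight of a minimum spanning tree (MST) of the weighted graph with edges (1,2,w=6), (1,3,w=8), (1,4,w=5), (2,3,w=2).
13 (MST edges: (1,2,w=6), (1,4,w=5), (2,3,w=2); sum of weights 6 + 5 + 2 = 13)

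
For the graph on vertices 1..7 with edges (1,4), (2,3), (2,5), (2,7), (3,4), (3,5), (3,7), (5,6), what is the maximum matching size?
3 (matching: (2,7), (3,4), (5,6); upper bound floor(n/2) = floor(7/2) = 3)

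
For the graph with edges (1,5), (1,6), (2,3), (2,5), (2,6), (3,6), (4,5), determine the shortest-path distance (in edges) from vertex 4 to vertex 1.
2 (path: 4 -> 5 -> 1, 2 edges)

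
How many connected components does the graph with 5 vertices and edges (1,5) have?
4 (components: {1, 5}, {2}, {3}, {4})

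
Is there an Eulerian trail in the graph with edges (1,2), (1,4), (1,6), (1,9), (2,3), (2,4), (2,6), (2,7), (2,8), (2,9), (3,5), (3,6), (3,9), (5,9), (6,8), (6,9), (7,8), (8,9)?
Yes (the graph is connected and exactly 2 vertices have odd degree: {2, 6}; any Eulerian path must start and end at those)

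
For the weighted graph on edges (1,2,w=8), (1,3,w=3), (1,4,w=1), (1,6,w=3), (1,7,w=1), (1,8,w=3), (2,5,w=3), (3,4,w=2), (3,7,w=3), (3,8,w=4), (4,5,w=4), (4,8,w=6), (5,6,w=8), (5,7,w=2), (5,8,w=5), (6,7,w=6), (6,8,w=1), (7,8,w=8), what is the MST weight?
13 (MST edges: (1,4,w=1), (1,6,w=3), (1,7,w=1), (2,5,w=3), (3,4,w=2), (5,7,w=2), (6,8,w=1); sum of weights 1 + 3 + 1 + 3 + 2 + 2 + 1 = 13)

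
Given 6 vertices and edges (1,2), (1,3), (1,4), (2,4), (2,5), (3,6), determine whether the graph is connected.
Yes (BFS from 1 visits [1, 2, 3, 4, 5, 6] — all 6 vertices reached)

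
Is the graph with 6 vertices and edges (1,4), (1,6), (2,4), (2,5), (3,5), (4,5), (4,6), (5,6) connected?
Yes (BFS from 1 visits [1, 4, 6, 2, 5, 3] — all 6 vertices reached)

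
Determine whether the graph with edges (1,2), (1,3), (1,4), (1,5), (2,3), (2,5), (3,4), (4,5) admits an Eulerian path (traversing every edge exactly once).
No (4 vertices have odd degree: {2, 3, 4, 5}; Eulerian path requires 0 or 2)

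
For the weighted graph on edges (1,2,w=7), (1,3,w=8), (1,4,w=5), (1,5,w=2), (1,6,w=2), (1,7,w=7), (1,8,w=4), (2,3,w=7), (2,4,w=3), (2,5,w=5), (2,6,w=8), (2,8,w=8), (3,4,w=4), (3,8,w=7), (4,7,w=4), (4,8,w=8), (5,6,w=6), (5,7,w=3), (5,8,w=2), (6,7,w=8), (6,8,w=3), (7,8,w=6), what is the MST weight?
20 (MST edges: (1,5,w=2), (1,6,w=2), (2,4,w=3), (3,4,w=4), (4,7,w=4), (5,7,w=3), (5,8,w=2); sum of weights 2 + 2 + 3 + 4 + 4 + 3 + 2 = 20)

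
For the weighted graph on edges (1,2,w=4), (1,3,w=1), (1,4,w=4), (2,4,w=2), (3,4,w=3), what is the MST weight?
6 (MST edges: (1,3,w=1), (2,4,w=2), (3,4,w=3); sum of weights 1 + 2 + 3 = 6)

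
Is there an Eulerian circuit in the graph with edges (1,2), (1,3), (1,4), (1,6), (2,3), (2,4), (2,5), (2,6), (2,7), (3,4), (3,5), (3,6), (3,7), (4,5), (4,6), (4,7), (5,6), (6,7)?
Yes (the graph is connected and all 7 vertices have even degree)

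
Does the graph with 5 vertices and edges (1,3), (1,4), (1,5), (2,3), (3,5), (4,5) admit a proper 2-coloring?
No (odd cycle of length 3: 5 -> 1 -> 3 -> 5)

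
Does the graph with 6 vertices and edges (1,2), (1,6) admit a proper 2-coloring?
Yes. Partition: {1, 3, 4, 5}, {2, 6}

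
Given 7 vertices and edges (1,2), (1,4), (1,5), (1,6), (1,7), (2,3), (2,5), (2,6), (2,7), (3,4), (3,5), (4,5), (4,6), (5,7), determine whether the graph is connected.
Yes (BFS from 1 visits [1, 2, 4, 5, 6, 7, 3] — all 7 vertices reached)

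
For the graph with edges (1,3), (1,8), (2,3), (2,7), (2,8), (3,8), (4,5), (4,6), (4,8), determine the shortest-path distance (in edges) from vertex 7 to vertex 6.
4 (path: 7 -> 2 -> 8 -> 4 -> 6, 4 edges)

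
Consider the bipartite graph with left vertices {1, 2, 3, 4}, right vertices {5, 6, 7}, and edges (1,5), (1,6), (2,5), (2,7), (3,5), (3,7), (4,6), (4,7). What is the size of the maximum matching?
3 (matching: (1,6), (2,7), (3,5); upper bound min(|L|,|R|) = min(4,3) = 3)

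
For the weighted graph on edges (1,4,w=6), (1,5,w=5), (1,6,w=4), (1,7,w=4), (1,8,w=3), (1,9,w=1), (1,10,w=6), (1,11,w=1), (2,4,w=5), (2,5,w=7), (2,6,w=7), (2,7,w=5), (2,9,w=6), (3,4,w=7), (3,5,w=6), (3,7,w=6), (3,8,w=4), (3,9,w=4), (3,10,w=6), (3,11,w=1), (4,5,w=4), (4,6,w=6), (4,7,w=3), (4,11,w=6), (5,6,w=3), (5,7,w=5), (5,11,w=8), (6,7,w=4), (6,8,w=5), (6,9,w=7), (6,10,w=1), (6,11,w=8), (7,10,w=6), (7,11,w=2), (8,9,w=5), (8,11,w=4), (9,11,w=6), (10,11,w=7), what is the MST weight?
24 (MST edges: (1,6,w=4), (1,8,w=3), (1,9,w=1), (1,11,w=1), (2,4,w=5), (3,11,w=1), (4,7,w=3), (5,6,w=3), (6,10,w=1), (7,11,w=2); sum of weights 4 + 3 + 1 + 1 + 5 + 1 + 3 + 3 + 1 + 2 = 24)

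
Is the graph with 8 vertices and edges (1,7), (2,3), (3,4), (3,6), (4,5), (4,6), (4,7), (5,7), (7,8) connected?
Yes (BFS from 1 visits [1, 7, 4, 5, 8, 3, 6, 2] — all 8 vertices reached)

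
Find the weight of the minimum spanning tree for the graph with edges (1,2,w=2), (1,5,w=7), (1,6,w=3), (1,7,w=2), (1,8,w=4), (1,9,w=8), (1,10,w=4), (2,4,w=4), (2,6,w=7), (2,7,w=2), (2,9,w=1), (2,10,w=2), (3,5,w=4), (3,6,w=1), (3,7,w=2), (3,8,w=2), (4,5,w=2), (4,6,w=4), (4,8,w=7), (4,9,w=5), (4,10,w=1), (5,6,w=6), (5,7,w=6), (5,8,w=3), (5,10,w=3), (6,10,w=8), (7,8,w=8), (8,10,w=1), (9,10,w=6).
14 (MST edges: (1,2,w=2), (1,7,w=2), (2,9,w=1), (2,10,w=2), (3,6,w=1), (3,7,w=2), (4,5,w=2), (4,10,w=1), (8,10,w=1); sum of weights 2 + 2 + 1 + 2 + 1 + 2 + 2 + 1 + 1 = 14)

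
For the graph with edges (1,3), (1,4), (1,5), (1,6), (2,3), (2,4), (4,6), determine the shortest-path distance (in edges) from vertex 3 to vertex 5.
2 (path: 3 -> 1 -> 5, 2 edges)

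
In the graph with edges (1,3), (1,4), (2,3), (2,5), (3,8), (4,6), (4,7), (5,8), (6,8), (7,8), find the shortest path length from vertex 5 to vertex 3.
2 (path: 5 -> 8 -> 3, 2 edges)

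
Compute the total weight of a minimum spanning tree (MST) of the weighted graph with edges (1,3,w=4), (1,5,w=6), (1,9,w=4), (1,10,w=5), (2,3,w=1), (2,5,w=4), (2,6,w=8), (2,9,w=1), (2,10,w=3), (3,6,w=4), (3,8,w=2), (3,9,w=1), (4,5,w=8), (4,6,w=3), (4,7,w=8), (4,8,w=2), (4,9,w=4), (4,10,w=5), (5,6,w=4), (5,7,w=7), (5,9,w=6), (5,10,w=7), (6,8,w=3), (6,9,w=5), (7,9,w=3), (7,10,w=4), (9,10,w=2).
22 (MST edges: (1,3,w=4), (2,3,w=1), (2,5,w=4), (2,9,w=1), (3,8,w=2), (4,6,w=3), (4,8,w=2), (7,9,w=3), (9,10,w=2); sum of weights 4 + 1 + 4 + 1 + 2 + 3 + 2 + 3 + 2 = 22)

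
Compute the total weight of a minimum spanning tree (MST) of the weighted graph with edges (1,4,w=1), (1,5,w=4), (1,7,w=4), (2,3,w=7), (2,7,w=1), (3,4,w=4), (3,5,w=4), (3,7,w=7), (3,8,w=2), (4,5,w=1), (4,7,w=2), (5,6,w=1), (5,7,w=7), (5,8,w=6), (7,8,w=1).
9 (MST edges: (1,4,w=1), (2,7,w=1), (3,8,w=2), (4,5,w=1), (4,7,w=2), (5,6,w=1), (7,8,w=1); sum of weights 1 + 1 + 2 + 1 + 2 + 1 + 1 = 9)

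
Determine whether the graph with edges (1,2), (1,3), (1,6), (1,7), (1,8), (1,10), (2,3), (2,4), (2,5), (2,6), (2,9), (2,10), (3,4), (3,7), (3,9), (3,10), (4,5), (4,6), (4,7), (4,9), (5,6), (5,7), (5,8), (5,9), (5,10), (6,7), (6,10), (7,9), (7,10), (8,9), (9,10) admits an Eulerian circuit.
No (6 vertices have odd degree: {2, 5, 7, 8, 9, 10}; Eulerian circuit requires 0)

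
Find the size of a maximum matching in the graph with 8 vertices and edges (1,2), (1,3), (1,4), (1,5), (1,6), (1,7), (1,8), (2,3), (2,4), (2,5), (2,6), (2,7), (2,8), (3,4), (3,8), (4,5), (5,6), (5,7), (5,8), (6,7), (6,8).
4 (matching: (1,4), (2,3), (5,7), (6,8); upper bound floor(n/2) = floor(8/2) = 4)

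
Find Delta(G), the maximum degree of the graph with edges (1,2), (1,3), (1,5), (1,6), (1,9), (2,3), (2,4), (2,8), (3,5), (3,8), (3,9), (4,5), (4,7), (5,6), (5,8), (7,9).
5 (attained at vertices 1, 3, 5)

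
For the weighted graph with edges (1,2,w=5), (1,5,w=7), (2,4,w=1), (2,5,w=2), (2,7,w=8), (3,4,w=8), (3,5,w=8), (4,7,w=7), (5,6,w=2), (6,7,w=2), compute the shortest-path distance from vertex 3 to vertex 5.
8 (path: 3 -> 5; weights 8 = 8)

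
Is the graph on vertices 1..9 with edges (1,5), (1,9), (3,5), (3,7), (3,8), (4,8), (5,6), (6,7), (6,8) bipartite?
Yes. Partition: {1, 2, 3, 4, 6}, {5, 7, 8, 9}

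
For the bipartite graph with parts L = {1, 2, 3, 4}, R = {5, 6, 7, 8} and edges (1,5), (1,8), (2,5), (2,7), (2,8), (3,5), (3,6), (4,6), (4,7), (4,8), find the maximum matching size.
4 (matching: (1,8), (2,7), (3,5), (4,6); upper bound min(|L|,|R|) = min(4,4) = 4)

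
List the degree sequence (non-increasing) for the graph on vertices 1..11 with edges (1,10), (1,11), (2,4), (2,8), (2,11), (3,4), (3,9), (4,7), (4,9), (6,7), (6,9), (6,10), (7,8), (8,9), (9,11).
[5, 4, 3, 3, 3, 3, 3, 2, 2, 2, 0] (degrees: deg(1)=2, deg(2)=3, deg(3)=2, deg(4)=4, deg(5)=0, deg(6)=3, deg(7)=3, deg(8)=3, deg(9)=5, deg(10)=2, deg(11)=3)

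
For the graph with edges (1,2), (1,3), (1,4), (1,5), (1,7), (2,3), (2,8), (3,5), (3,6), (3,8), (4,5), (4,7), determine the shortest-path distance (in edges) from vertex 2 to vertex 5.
2 (path: 2 -> 1 -> 5, 2 edges)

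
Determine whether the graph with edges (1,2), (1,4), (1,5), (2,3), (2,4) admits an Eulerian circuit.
No (4 vertices have odd degree: {1, 2, 3, 5}; Eulerian circuit requires 0)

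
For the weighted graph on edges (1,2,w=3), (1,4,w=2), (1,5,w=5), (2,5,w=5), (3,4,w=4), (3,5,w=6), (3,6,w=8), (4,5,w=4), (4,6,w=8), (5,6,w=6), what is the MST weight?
19 (MST edges: (1,2,w=3), (1,4,w=2), (3,4,w=4), (4,5,w=4), (5,6,w=6); sum of weights 3 + 2 + 4 + 4 + 6 = 19)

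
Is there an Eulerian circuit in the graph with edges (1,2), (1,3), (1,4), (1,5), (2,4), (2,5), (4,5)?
No (4 vertices have odd degree: {2, 3, 4, 5}; Eulerian circuit requires 0)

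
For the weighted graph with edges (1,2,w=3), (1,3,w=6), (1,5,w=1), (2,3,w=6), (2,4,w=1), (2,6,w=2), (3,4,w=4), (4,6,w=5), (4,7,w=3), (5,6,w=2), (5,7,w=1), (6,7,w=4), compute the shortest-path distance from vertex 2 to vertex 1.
3 (path: 2 -> 1; weights 3 = 3)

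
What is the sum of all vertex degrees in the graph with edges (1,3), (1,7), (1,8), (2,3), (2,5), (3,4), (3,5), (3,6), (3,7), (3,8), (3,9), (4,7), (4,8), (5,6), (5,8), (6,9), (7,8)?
34 (handshake: sum of degrees = 2|E| = 2 x 17 = 34)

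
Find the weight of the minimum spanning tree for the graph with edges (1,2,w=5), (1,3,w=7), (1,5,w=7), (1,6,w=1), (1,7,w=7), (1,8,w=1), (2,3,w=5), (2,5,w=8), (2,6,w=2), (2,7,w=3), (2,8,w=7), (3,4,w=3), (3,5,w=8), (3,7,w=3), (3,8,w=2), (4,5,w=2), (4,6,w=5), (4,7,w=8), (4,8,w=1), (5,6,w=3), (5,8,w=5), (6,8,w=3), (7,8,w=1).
10 (MST edges: (1,6,w=1), (1,8,w=1), (2,6,w=2), (3,8,w=2), (4,5,w=2), (4,8,w=1), (7,8,w=1); sum of weights 1 + 1 + 2 + 2 + 2 + 1 + 1 = 10)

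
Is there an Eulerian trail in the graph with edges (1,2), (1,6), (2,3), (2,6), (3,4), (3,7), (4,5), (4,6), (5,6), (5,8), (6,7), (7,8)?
No (6 vertices have odd degree: {2, 3, 4, 5, 6, 7}; Eulerian path requires 0 or 2)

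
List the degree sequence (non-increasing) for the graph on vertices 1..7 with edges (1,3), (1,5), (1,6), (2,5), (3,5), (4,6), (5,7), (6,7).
[4, 3, 3, 2, 2, 1, 1] (degrees: deg(1)=3, deg(2)=1, deg(3)=2, deg(4)=1, deg(5)=4, deg(6)=3, deg(7)=2)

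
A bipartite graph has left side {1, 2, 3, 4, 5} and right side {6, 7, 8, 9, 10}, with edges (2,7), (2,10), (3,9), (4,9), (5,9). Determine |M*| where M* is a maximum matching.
2 (matching: (2,10), (3,9); upper bound min(|L|,|R|) = min(5,5) = 5)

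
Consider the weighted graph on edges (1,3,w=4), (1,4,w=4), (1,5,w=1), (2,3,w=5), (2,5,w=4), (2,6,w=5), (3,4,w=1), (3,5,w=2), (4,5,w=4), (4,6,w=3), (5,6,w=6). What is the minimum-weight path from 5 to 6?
6 (path: 5 -> 6; weights 6 = 6)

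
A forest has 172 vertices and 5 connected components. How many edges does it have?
167 (Each of the 5 component trees on V_i vertices has V_i - 1 edges; summing gives V - C = 172 - 5 = 167)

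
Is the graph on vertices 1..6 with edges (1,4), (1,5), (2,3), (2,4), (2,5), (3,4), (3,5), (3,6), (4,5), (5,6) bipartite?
No (odd cycle of length 3: 5 -> 1 -> 4 -> 5)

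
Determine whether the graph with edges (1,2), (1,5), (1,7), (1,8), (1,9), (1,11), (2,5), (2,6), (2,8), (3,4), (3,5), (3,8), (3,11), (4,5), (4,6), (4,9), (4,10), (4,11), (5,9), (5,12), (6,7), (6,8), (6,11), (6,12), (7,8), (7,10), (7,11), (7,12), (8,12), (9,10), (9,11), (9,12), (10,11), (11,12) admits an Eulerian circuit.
Yes (the graph is connected and all 12 vertices have even degree)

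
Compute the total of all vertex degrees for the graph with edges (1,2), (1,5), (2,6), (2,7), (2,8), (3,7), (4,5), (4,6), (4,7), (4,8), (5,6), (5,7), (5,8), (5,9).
28 (handshake: sum of degrees = 2|E| = 2 x 14 = 28)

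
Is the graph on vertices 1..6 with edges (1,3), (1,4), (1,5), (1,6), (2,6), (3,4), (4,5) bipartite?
No (odd cycle of length 3: 3 -> 1 -> 4 -> 3)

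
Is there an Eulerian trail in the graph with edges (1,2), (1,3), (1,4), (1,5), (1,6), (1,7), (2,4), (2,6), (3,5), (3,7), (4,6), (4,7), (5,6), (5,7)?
Yes (the graph is connected and exactly 2 vertices have odd degree: {2, 3}; any Eulerian path must start and end at those)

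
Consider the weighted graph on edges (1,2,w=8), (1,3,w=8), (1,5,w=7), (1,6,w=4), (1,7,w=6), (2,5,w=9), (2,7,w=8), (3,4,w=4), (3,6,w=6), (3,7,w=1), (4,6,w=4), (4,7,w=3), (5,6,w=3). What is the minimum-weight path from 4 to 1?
8 (path: 4 -> 6 -> 1; weights 4 + 4 = 8)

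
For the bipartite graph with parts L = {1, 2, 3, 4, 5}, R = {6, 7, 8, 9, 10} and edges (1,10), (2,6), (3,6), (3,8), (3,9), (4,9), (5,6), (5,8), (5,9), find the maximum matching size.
4 (matching: (1,10), (2,6), (3,9), (5,8); upper bound min(|L|,|R|) = min(5,5) = 5)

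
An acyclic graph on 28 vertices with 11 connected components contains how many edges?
17 (Each of the 11 component trees on V_i vertices has V_i - 1 edges; summing gives V - C = 28 - 11 = 17)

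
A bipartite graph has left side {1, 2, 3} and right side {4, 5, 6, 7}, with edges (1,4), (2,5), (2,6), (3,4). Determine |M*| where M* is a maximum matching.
2 (matching: (1,4), (2,6); upper bound min(|L|,|R|) = min(3,4) = 3)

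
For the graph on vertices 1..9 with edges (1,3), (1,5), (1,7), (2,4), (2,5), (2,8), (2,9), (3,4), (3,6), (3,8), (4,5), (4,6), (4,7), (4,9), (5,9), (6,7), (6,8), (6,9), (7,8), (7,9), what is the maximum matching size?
4 (matching: (1,7), (2,8), (4,5), (6,9); upper bound floor(n/2) = floor(9/2) = 4)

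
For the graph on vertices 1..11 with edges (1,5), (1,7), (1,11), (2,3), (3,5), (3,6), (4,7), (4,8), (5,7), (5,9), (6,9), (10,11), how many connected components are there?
1 (components: {1, 2, 3, 4, 5, 6, 7, 8, 9, 10, 11})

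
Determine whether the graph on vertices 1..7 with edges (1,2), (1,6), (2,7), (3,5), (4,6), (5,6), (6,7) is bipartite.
Yes. Partition: {1, 4, 5, 7}, {2, 3, 6}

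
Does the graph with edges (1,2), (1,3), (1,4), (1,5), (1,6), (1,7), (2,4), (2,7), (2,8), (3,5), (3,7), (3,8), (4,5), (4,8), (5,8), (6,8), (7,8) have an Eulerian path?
Yes — and in fact it has an Eulerian circuit (the graph is connected and all 8 vertices have even degree)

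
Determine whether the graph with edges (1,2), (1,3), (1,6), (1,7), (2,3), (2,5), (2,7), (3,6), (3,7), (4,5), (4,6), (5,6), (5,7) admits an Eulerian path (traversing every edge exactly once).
Yes — and in fact it has an Eulerian circuit (the graph is connected and all 7 vertices have even degree)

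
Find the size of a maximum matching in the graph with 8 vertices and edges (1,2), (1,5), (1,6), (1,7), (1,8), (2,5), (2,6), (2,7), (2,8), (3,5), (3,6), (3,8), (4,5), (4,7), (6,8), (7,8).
4 (matching: (1,2), (3,6), (4,5), (7,8); upper bound floor(n/2) = floor(8/2) = 4)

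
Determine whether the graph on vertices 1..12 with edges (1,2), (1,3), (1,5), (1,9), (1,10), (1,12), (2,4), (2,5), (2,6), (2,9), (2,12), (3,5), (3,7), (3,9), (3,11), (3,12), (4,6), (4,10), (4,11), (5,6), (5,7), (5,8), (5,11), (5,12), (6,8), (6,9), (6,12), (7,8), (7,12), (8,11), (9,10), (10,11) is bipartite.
No (odd cycle of length 3: 5 -> 1 -> 3 -> 5)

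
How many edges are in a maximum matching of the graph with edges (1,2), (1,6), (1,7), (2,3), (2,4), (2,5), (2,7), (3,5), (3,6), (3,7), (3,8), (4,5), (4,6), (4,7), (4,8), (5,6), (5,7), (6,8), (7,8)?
4 (matching: (1,6), (2,5), (3,7), (4,8); upper bound floor(n/2) = floor(8/2) = 4)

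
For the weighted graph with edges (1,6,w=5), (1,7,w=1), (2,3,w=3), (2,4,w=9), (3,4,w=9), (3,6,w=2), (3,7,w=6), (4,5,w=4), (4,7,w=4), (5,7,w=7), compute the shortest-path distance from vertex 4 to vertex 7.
4 (path: 4 -> 7; weights 4 = 4)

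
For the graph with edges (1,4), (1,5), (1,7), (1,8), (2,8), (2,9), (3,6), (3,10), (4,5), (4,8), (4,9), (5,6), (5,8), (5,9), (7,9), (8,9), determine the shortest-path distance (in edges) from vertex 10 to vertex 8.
4 (path: 10 -> 3 -> 6 -> 5 -> 8, 4 edges)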